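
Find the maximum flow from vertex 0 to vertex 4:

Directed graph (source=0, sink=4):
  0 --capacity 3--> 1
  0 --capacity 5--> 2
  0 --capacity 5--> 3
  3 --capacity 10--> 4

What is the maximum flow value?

Computing max flow:
  Flow on (0->3): 5/5
  Flow on (3->4): 5/10
Maximum flow = 5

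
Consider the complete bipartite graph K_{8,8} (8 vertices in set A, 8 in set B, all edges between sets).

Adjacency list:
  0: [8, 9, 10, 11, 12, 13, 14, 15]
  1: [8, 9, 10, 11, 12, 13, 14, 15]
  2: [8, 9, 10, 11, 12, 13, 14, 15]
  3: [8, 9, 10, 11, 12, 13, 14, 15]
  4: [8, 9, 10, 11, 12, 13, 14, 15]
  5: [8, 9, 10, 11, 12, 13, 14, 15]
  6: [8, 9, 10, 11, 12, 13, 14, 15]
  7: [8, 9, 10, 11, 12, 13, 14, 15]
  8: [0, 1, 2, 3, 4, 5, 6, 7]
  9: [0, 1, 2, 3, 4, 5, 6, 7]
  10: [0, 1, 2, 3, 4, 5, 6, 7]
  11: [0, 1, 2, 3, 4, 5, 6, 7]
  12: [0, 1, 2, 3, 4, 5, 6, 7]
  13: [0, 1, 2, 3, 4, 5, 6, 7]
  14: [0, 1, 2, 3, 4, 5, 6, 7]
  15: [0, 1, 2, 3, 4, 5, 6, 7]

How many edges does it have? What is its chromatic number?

K_{8,8} has 8 * 8 = 64 edges.
Bipartite graphs have chromatic number 2 (color each partition differently).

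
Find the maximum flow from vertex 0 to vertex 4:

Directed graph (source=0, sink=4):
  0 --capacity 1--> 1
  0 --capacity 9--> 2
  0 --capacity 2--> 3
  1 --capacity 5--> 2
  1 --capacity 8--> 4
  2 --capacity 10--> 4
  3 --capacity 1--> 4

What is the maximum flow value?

Computing max flow:
  Flow on (0->1): 1/1
  Flow on (0->2): 9/9
  Flow on (0->3): 1/2
  Flow on (1->4): 1/8
  Flow on (2->4): 9/10
  Flow on (3->4): 1/1
Maximum flow = 11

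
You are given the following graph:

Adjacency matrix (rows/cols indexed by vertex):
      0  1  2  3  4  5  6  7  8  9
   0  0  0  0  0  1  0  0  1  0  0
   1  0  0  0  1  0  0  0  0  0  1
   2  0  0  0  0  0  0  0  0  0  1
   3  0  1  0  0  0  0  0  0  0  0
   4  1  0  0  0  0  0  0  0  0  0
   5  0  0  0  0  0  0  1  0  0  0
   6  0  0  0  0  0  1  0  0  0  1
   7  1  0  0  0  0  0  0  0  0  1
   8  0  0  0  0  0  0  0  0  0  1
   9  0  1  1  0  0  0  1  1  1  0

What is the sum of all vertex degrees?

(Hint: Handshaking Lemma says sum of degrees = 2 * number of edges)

Count edges: 9 edges.
By Handshaking Lemma: sum of degrees = 2 * 9 = 18.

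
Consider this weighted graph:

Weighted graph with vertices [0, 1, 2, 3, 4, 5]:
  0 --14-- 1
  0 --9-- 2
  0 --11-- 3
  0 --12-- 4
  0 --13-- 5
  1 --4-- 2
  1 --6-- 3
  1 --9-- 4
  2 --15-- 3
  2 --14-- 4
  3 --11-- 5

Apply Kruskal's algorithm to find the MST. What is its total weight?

Applying Kruskal's algorithm (sort edges by weight, add if no cycle):
  Add (1,2) w=4
  Add (1,3) w=6
  Add (0,2) w=9
  Add (1,4) w=9
  Skip (0,3) w=11 (creates cycle)
  Add (3,5) w=11
  Skip (0,4) w=12 (creates cycle)
  Skip (0,5) w=13 (creates cycle)
  Skip (0,1) w=14 (creates cycle)
  Skip (2,4) w=14 (creates cycle)
  Skip (2,3) w=15 (creates cycle)
MST weight = 39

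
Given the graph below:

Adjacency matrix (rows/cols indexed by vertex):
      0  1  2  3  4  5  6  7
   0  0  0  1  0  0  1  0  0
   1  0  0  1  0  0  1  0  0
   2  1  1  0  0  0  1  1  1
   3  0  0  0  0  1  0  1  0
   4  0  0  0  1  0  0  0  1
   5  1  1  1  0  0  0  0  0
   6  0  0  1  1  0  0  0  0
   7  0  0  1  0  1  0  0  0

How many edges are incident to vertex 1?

Vertex 1 has neighbors [2, 5], so deg(1) = 2.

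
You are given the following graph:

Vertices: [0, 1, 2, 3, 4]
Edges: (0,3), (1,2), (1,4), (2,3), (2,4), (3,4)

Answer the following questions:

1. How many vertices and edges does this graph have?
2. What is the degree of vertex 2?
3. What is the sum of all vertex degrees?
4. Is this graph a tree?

Count: 5 vertices, 6 edges.
Vertex 2 has neighbors [1, 3, 4], degree = 3.
Handshaking lemma: 2 * 6 = 12.
A tree on 5 vertices has 4 edges. This graph has 6 edges (2 extra). Not a tree.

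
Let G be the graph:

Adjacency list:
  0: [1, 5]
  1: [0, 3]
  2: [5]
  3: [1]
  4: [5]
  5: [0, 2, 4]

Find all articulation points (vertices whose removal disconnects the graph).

An articulation point is a vertex whose removal disconnects the graph.
Articulation points: [0, 1, 5]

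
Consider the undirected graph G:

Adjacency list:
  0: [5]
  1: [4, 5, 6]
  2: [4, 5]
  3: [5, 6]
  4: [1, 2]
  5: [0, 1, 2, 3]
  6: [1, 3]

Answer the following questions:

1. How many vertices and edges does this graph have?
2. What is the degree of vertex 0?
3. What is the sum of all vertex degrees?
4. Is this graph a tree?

Count: 7 vertices, 8 edges.
Vertex 0 has neighbors [5], degree = 1.
Handshaking lemma: 2 * 8 = 16.
A tree on 7 vertices has 6 edges. This graph has 8 edges (2 extra). Not a tree.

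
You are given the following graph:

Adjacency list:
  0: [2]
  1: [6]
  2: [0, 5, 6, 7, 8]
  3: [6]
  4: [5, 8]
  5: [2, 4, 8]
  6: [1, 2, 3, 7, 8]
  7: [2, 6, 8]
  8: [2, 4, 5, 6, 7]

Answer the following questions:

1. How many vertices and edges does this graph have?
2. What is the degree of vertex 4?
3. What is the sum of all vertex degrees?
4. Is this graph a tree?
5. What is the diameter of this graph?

Count: 9 vertices, 13 edges.
Vertex 4 has neighbors [5, 8], degree = 2.
Handshaking lemma: 2 * 13 = 26.
A tree on 9 vertices has 8 edges. This graph has 13 edges (5 extra). Not a tree.
Diameter (longest shortest path) = 3.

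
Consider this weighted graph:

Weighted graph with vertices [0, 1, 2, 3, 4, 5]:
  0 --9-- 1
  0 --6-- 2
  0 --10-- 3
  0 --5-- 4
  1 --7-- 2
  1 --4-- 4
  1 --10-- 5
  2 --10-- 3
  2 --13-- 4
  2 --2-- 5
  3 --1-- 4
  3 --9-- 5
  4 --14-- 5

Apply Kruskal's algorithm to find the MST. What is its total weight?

Applying Kruskal's algorithm (sort edges by weight, add if no cycle):
  Add (3,4) w=1
  Add (2,5) w=2
  Add (1,4) w=4
  Add (0,4) w=5
  Add (0,2) w=6
  Skip (1,2) w=7 (creates cycle)
  Skip (0,1) w=9 (creates cycle)
  Skip (3,5) w=9 (creates cycle)
  Skip (0,3) w=10 (creates cycle)
  Skip (1,5) w=10 (creates cycle)
  Skip (2,3) w=10 (creates cycle)
  Skip (2,4) w=13 (creates cycle)
  Skip (4,5) w=14 (creates cycle)
MST weight = 18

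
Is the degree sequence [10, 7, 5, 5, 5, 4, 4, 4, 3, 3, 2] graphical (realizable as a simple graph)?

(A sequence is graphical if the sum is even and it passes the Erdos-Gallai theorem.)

Sum of degrees = 52. Sum is even and passes Erdos-Gallai. The sequence IS graphical.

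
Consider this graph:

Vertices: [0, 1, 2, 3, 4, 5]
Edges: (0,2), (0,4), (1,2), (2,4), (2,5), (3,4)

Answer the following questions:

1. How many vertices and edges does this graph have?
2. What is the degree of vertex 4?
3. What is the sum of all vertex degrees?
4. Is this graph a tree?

Count: 6 vertices, 6 edges.
Vertex 4 has neighbors [0, 2, 3], degree = 3.
Handshaking lemma: 2 * 6 = 12.
A tree on 6 vertices has 5 edges. This graph has 6 edges (1 extra). Not a tree.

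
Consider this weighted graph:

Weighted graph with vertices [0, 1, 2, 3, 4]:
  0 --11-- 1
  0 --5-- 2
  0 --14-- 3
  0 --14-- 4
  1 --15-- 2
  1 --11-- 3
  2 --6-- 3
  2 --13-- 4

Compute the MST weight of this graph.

Applying Kruskal's algorithm (sort edges by weight, add if no cycle):
  Add (0,2) w=5
  Add (2,3) w=6
  Add (0,1) w=11
  Skip (1,3) w=11 (creates cycle)
  Add (2,4) w=13
  Skip (0,3) w=14 (creates cycle)
  Skip (0,4) w=14 (creates cycle)
  Skip (1,2) w=15 (creates cycle)
MST weight = 35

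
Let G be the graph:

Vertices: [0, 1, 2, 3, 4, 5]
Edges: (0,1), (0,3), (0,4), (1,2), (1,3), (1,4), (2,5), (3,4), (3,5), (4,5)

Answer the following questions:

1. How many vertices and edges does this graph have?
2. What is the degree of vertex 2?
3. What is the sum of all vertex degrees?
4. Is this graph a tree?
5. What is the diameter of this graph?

Count: 6 vertices, 10 edges.
Vertex 2 has neighbors [1, 5], degree = 2.
Handshaking lemma: 2 * 10 = 20.
A tree on 6 vertices has 5 edges. This graph has 10 edges (5 extra). Not a tree.
Diameter (longest shortest path) = 2.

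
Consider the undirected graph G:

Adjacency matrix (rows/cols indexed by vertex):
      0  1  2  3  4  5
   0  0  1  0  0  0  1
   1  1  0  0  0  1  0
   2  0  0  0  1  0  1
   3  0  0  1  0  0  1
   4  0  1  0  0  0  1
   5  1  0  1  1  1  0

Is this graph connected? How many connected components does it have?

Checking connectivity: the graph has 1 connected component(s).
All vertices are reachable from each other. The graph IS connected.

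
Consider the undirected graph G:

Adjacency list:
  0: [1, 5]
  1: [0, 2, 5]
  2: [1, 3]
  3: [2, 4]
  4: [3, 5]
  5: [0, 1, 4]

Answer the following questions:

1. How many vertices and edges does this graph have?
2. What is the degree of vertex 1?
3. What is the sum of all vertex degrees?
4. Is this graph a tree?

Count: 6 vertices, 7 edges.
Vertex 1 has neighbors [0, 2, 5], degree = 3.
Handshaking lemma: 2 * 7 = 14.
A tree on 6 vertices has 5 edges. This graph has 7 edges (2 extra). Not a tree.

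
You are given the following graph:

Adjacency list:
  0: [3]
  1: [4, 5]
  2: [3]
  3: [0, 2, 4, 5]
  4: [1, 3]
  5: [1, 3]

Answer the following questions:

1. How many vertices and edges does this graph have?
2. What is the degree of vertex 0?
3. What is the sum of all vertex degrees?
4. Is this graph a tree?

Count: 6 vertices, 6 edges.
Vertex 0 has neighbors [3], degree = 1.
Handshaking lemma: 2 * 6 = 12.
A tree on 6 vertices has 5 edges. This graph has 6 edges (1 extra). Not a tree.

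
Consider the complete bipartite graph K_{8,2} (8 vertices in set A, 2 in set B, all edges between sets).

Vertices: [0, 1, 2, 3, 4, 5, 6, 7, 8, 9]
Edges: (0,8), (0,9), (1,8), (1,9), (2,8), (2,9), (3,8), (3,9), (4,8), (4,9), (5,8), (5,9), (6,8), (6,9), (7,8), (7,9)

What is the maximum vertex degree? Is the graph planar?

Set-A vertices have degree 2; set-B vertices have degree 8. Maximum degree = max(8,2) = 8.
min(8,2) <= 2, so K_{8,2} avoids a K_{3,3} subdivision and is planar.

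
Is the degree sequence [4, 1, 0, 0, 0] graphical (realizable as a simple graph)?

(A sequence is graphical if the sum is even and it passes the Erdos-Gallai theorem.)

Sum of degrees = 5. Sum is odd, so the sequence is NOT graphical.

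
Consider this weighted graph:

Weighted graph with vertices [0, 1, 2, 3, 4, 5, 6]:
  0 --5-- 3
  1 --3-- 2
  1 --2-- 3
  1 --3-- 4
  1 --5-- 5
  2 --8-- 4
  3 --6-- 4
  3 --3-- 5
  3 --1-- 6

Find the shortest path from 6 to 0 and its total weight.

Using Dijkstra's algorithm from vertex 6:
Shortest path: 6 -> 3 -> 0
Total weight: 1 + 5 = 6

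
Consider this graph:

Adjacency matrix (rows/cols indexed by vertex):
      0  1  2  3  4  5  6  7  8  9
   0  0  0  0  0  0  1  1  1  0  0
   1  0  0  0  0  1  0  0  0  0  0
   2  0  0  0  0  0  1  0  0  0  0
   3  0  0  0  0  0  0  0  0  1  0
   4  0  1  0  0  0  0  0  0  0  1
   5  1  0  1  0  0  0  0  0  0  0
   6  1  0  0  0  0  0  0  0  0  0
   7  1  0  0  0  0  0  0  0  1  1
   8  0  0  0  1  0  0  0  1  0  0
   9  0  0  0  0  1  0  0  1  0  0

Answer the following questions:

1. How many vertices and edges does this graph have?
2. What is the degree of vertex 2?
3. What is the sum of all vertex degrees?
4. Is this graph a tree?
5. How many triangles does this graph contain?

Count: 10 vertices, 9 edges.
Vertex 2 has neighbors [5], degree = 1.
Handshaking lemma: 2 * 9 = 18.
A graph is a tree iff it is connected and has exactly n-1 edges. This graph is connected (all 10 vertices in one component) and has 10-1 = 9 edges. It is a tree.
Number of triangles = 0.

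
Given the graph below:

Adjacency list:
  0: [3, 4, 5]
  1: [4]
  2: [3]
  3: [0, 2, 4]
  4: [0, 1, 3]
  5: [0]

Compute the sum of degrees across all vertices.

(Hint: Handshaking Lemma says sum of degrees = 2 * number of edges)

Count edges: 6 edges.
By Handshaking Lemma: sum of degrees = 2 * 6 = 12.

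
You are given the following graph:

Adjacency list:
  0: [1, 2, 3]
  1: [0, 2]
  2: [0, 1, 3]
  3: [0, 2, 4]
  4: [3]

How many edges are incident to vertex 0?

Vertex 0 has neighbors [1, 2, 3], so deg(0) = 3.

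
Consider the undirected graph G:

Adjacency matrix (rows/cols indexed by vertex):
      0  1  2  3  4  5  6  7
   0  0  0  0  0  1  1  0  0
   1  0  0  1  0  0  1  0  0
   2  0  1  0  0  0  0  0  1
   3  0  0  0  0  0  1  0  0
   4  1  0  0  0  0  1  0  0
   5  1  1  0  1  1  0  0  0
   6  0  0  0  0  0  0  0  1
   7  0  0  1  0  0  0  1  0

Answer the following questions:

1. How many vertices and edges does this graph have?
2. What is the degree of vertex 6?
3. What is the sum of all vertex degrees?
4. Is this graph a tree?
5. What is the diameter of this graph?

Count: 8 vertices, 8 edges.
Vertex 6 has neighbors [7], degree = 1.
Handshaking lemma: 2 * 8 = 16.
A tree on 8 vertices has 7 edges. This graph has 8 edges (1 extra). Not a tree.
Diameter (longest shortest path) = 5.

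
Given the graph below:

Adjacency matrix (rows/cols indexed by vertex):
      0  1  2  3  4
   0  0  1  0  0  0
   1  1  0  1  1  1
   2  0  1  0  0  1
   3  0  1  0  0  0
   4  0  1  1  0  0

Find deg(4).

Vertex 4 has neighbors [1, 2], so deg(4) = 2.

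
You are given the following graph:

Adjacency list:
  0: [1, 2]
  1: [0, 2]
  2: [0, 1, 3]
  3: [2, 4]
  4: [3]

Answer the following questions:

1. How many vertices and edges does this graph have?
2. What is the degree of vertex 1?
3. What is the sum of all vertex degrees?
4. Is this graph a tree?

Count: 5 vertices, 5 edges.
Vertex 1 has neighbors [0, 2], degree = 2.
Handshaking lemma: 2 * 5 = 10.
A tree on 5 vertices has 4 edges. This graph has 5 edges (1 extra). Not a tree.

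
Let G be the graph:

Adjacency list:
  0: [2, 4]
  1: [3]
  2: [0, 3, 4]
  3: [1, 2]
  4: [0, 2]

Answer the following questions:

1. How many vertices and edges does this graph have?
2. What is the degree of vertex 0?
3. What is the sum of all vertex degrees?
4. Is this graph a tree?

Count: 5 vertices, 5 edges.
Vertex 0 has neighbors [2, 4], degree = 2.
Handshaking lemma: 2 * 5 = 10.
A tree on 5 vertices has 4 edges. This graph has 5 edges (1 extra). Not a tree.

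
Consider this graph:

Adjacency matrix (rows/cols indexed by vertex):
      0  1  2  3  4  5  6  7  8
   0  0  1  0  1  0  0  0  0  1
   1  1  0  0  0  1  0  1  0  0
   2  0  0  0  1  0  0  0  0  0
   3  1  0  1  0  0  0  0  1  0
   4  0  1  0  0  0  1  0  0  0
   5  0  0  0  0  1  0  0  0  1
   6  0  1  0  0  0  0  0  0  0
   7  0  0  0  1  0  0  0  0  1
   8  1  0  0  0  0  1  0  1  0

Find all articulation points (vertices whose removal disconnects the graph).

An articulation point is a vertex whose removal disconnects the graph.
Articulation points: [1, 3]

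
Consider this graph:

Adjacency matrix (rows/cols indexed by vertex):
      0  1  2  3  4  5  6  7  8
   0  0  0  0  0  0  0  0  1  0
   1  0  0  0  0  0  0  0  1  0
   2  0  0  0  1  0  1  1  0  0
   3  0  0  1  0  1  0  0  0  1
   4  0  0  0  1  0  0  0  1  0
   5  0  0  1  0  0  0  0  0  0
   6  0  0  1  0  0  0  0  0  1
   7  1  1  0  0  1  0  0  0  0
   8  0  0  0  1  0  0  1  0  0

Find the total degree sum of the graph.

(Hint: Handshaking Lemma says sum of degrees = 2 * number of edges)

Count edges: 9 edges.
By Handshaking Lemma: sum of degrees = 2 * 9 = 18.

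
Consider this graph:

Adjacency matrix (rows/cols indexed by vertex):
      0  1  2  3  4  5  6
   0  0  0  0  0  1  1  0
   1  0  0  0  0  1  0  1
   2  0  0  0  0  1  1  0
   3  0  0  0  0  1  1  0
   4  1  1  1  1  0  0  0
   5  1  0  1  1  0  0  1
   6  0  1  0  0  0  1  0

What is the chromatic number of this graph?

The graph has a maximum clique of size 2 (lower bound on chromatic number).
A valid 3-coloring: {0: 1, 1: 1, 2: 1, 3: 1, 4: 0, 5: 0, 6: 2}.
No proper 2-coloring exists (verified by exhaustive search).
Chromatic number = 3.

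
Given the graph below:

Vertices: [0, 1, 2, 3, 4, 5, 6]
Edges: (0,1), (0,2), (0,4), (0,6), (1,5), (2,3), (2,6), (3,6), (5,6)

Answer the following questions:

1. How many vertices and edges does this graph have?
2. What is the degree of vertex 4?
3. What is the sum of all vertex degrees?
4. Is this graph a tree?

Count: 7 vertices, 9 edges.
Vertex 4 has neighbors [0], degree = 1.
Handshaking lemma: 2 * 9 = 18.
A tree on 7 vertices has 6 edges. This graph has 9 edges (3 extra). Not a tree.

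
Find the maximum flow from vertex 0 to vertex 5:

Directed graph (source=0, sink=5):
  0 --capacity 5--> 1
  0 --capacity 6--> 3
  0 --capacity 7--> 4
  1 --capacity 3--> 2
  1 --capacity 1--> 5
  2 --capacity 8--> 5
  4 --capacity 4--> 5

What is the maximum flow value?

Computing max flow:
  Flow on (0->1): 4/5
  Flow on (0->4): 4/7
  Flow on (1->2): 3/3
  Flow on (1->5): 1/1
  Flow on (2->5): 3/8
  Flow on (4->5): 4/4
Maximum flow = 8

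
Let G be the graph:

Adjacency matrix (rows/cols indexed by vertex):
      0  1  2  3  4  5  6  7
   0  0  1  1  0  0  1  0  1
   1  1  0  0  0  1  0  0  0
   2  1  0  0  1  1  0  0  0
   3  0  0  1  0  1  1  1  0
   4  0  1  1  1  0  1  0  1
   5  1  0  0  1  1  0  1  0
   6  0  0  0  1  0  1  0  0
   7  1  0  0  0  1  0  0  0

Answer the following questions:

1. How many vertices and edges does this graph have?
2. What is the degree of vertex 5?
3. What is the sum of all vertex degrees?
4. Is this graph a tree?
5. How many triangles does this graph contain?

Count: 8 vertices, 13 edges.
Vertex 5 has neighbors [0, 3, 4, 6], degree = 4.
Handshaking lemma: 2 * 13 = 26.
A tree on 8 vertices has 7 edges. This graph has 13 edges (6 extra). Not a tree.
Number of triangles = 3.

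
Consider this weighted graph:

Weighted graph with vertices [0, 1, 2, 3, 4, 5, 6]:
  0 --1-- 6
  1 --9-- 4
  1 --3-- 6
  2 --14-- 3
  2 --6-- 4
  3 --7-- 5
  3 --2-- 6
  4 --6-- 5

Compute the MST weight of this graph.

Applying Kruskal's algorithm (sort edges by weight, add if no cycle):
  Add (0,6) w=1
  Add (3,6) w=2
  Add (1,6) w=3
  Add (2,4) w=6
  Add (4,5) w=6
  Add (3,5) w=7
  Skip (1,4) w=9 (creates cycle)
  Skip (2,3) w=14 (creates cycle)
MST weight = 25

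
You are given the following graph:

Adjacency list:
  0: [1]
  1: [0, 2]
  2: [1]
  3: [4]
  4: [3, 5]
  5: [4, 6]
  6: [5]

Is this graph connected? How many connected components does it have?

Checking connectivity: the graph has 2 connected component(s).
Components: [[0, 1, 2], [3, 4, 5, 6]]. The graph is NOT connected.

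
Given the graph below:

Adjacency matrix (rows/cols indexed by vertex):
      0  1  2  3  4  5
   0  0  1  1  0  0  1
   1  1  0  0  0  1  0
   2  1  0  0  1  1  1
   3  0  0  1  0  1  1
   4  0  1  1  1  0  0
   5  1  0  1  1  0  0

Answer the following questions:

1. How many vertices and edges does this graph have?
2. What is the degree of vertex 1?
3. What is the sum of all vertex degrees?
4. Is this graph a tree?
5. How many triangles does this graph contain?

Count: 6 vertices, 9 edges.
Vertex 1 has neighbors [0, 4], degree = 2.
Handshaking lemma: 2 * 9 = 18.
A tree on 6 vertices has 5 edges. This graph has 9 edges (4 extra). Not a tree.
Number of triangles = 3.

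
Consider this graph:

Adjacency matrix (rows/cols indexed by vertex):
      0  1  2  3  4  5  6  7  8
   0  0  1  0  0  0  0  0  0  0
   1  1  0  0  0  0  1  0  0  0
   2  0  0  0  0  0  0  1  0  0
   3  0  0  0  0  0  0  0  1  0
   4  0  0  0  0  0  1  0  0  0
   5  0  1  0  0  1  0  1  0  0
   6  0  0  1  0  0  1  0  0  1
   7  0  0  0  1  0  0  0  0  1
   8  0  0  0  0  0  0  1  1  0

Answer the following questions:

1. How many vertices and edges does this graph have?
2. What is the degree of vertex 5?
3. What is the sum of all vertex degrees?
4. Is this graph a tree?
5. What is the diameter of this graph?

Count: 9 vertices, 8 edges.
Vertex 5 has neighbors [1, 4, 6], degree = 3.
Handshaking lemma: 2 * 8 = 16.
A graph is a tree iff it is connected and has exactly n-1 edges. This graph is connected (all 9 vertices in one component) and has 9-1 = 8 edges. It is a tree.
Diameter (longest shortest path) = 6.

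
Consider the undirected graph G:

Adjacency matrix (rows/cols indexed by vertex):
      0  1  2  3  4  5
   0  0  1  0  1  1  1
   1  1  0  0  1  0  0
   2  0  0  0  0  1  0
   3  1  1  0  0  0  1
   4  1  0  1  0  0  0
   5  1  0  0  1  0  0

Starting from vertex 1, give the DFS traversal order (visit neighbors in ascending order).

DFS from vertex 1 (neighbors processed in ascending order):
Visit order: 1, 0, 3, 5, 4, 2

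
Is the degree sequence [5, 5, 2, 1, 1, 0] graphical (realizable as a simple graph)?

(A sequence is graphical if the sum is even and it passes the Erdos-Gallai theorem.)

Sum of degrees = 14. Sum is even but fails Erdos-Gallai. The sequence is NOT graphical.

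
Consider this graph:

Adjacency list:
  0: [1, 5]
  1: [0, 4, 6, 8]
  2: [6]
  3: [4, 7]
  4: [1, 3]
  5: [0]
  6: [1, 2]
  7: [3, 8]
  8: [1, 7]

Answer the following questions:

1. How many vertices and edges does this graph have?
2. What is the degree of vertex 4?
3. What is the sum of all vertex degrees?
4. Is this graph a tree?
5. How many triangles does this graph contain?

Count: 9 vertices, 9 edges.
Vertex 4 has neighbors [1, 3], degree = 2.
Handshaking lemma: 2 * 9 = 18.
A tree on 9 vertices has 8 edges. This graph has 9 edges (1 extra). Not a tree.
Number of triangles = 0.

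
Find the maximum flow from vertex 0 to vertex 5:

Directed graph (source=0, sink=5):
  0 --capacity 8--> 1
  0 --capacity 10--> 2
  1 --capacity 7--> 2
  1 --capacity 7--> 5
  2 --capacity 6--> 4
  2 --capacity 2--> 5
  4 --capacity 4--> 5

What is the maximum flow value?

Computing max flow:
  Flow on (0->1): 7/8
  Flow on (0->2): 6/10
  Flow on (1->5): 7/7
  Flow on (2->4): 4/6
  Flow on (2->5): 2/2
  Flow on (4->5): 4/4
Maximum flow = 13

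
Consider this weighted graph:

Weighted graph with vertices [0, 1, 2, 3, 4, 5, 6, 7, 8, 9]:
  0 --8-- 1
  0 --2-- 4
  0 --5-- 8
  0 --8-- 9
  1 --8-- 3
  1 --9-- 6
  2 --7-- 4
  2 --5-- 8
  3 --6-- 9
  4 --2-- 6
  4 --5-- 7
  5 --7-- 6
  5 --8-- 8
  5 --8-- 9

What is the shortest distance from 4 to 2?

Using Dijkstra's algorithm from vertex 4:
Shortest path: 4 -> 2
Total weight: 7 = 7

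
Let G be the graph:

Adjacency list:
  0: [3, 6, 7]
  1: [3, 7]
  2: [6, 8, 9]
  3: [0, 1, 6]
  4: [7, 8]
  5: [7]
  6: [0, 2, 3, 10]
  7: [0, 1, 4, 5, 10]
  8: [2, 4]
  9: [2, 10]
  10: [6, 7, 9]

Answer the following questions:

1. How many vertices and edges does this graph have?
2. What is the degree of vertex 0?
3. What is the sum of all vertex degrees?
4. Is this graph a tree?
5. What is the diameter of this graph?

Count: 11 vertices, 15 edges.
Vertex 0 has neighbors [3, 6, 7], degree = 3.
Handshaking lemma: 2 * 15 = 30.
A tree on 11 vertices has 10 edges. This graph has 15 edges (5 extra). Not a tree.
Diameter (longest shortest path) = 4.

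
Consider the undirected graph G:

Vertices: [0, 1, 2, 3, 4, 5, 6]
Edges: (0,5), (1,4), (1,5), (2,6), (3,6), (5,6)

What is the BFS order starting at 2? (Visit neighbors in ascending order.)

BFS from vertex 2 (neighbors processed in ascending order):
Visit order: 2, 6, 3, 5, 0, 1, 4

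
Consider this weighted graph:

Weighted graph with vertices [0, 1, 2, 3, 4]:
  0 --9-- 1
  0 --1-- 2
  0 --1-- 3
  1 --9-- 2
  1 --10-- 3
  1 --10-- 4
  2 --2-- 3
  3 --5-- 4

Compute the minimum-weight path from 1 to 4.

Using Dijkstra's algorithm from vertex 1:
Shortest path: 1 -> 4
Total weight: 10 = 10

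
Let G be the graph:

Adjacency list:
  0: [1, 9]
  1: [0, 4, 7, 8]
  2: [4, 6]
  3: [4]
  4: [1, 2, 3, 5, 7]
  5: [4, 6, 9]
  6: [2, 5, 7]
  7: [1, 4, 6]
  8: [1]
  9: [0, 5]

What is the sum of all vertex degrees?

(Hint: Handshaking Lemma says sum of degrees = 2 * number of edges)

Count edges: 13 edges.
By Handshaking Lemma: sum of degrees = 2 * 13 = 26.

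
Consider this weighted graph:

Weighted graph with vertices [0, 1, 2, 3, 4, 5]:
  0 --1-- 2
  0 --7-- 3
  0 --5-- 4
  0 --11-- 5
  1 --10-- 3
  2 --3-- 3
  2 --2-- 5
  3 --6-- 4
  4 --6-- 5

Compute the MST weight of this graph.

Applying Kruskal's algorithm (sort edges by weight, add if no cycle):
  Add (0,2) w=1
  Add (2,5) w=2
  Add (2,3) w=3
  Add (0,4) w=5
  Skip (3,4) w=6 (creates cycle)
  Skip (4,5) w=6 (creates cycle)
  Skip (0,3) w=7 (creates cycle)
  Add (1,3) w=10
  Skip (0,5) w=11 (creates cycle)
MST weight = 21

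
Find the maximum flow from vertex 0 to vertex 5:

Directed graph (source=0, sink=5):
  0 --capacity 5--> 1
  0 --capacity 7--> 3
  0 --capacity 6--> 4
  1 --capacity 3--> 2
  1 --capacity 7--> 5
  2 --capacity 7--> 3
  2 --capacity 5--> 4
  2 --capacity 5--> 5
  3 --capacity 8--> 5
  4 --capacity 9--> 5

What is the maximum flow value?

Computing max flow:
  Flow on (0->1): 5/5
  Flow on (0->3): 7/7
  Flow on (0->4): 6/6
  Flow on (1->5): 5/7
  Flow on (3->5): 7/8
  Flow on (4->5): 6/9
Maximum flow = 18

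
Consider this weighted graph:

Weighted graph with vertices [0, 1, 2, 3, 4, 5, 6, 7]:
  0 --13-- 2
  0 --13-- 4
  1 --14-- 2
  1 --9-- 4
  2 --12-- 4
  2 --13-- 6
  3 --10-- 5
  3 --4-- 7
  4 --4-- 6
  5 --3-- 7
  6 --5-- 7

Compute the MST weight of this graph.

Applying Kruskal's algorithm (sort edges by weight, add if no cycle):
  Add (5,7) w=3
  Add (3,7) w=4
  Add (4,6) w=4
  Add (6,7) w=5
  Add (1,4) w=9
  Skip (3,5) w=10 (creates cycle)
  Add (2,4) w=12
  Add (0,2) w=13
  Skip (0,4) w=13 (creates cycle)
  Skip (2,6) w=13 (creates cycle)
  Skip (1,2) w=14 (creates cycle)
MST weight = 50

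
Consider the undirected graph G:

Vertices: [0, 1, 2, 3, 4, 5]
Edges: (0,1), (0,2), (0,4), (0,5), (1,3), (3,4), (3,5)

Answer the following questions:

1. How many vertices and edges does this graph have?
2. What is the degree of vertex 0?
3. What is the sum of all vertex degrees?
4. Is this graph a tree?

Count: 6 vertices, 7 edges.
Vertex 0 has neighbors [1, 2, 4, 5], degree = 4.
Handshaking lemma: 2 * 7 = 14.
A tree on 6 vertices has 5 edges. This graph has 7 edges (2 extra). Not a tree.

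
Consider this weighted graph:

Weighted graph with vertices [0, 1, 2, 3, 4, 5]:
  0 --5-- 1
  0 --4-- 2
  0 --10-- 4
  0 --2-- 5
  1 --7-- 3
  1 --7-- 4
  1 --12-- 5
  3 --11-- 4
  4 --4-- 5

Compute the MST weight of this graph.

Applying Kruskal's algorithm (sort edges by weight, add if no cycle):
  Add (0,5) w=2
  Add (0,2) w=4
  Add (4,5) w=4
  Add (0,1) w=5
  Add (1,3) w=7
  Skip (1,4) w=7 (creates cycle)
  Skip (0,4) w=10 (creates cycle)
  Skip (3,4) w=11 (creates cycle)
  Skip (1,5) w=12 (creates cycle)
MST weight = 22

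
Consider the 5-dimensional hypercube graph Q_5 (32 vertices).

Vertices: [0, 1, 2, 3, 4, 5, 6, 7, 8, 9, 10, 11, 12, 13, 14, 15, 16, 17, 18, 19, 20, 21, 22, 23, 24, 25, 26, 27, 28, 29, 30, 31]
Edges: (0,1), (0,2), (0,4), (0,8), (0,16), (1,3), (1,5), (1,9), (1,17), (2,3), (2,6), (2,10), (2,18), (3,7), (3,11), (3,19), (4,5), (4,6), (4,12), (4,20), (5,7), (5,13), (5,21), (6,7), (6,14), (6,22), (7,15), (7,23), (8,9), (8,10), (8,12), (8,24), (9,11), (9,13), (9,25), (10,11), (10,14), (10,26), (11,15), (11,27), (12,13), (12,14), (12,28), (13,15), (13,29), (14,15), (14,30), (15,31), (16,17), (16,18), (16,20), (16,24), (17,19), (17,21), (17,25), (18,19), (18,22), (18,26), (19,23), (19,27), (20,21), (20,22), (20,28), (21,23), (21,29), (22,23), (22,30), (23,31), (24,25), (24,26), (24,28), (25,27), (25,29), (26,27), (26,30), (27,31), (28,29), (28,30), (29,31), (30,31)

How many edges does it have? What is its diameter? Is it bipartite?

The 5-dimensional hypercube Q_5 has 32 vertices and each vertex has degree 5.
Total edges = 32 * 5 / 2 = 80.
Diameter = 5 (max Hamming distance between binary labels).
Hypercubes are bipartite (partition by parity of binary representation).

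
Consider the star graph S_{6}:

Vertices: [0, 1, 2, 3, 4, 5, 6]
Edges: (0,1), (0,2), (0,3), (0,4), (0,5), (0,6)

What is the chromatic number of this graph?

S_{6} has one hub adjacent to 6 leaves; leaves are pairwise non-adjacent.
Color the hub 0 and every leaf 1.
Chromatic number = 2.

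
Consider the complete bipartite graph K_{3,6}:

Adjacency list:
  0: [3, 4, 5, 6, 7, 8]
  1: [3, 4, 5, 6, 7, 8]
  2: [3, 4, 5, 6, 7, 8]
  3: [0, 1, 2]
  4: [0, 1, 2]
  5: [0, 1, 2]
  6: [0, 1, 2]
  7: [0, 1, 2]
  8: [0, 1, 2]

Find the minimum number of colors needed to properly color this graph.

K_{3,6} is bipartite: vertices split into two independent sets of size 3 and 6.
Color one set 0, the other 1. No adjacent vertices share a color.
Chromatic number = 2.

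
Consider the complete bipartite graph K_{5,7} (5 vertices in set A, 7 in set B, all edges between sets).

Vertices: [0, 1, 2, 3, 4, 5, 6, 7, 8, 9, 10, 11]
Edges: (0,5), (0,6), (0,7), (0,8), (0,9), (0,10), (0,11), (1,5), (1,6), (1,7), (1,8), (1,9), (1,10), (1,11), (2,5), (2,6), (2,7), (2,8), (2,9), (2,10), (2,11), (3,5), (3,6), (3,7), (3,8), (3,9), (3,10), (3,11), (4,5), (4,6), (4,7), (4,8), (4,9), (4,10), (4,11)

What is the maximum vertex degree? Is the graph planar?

Set-A vertices have degree 7; set-B vertices have degree 5. Maximum degree = max(5,7) = 7.
K_{5,7} contains K_{3,3} as a subgraph (since both sides have >= 3 vertices); by Kuratowski's theorem it is not planar.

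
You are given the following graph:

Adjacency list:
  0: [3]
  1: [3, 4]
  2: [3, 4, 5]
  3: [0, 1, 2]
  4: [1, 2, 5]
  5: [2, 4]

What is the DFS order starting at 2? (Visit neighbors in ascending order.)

DFS from vertex 2 (neighbors processed in ascending order):
Visit order: 2, 3, 0, 1, 4, 5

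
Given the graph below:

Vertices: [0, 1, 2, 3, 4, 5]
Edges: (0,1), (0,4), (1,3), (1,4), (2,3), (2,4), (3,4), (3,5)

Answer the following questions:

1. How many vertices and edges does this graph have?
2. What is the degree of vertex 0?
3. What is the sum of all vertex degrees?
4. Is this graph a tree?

Count: 6 vertices, 8 edges.
Vertex 0 has neighbors [1, 4], degree = 2.
Handshaking lemma: 2 * 8 = 16.
A tree on 6 vertices has 5 edges. This graph has 8 edges (3 extra). Not a tree.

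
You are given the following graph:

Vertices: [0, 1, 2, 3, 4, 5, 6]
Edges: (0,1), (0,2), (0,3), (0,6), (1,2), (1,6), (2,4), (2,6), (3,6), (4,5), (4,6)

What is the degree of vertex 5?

Vertex 5 has neighbors [4], so deg(5) = 1.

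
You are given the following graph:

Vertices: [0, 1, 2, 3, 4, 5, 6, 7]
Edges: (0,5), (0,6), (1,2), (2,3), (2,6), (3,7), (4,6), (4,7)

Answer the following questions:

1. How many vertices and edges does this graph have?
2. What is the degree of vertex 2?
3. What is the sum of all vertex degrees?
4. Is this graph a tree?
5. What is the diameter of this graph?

Count: 8 vertices, 8 edges.
Vertex 2 has neighbors [1, 3, 6], degree = 3.
Handshaking lemma: 2 * 8 = 16.
A tree on 8 vertices has 7 edges. This graph has 8 edges (1 extra). Not a tree.
Diameter (longest shortest path) = 4.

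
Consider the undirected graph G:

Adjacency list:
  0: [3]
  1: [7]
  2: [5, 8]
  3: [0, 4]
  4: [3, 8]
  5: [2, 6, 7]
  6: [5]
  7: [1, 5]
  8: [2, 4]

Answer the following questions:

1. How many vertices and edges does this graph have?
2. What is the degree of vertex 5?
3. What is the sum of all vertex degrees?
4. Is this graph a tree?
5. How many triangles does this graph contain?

Count: 9 vertices, 8 edges.
Vertex 5 has neighbors [2, 6, 7], degree = 3.
Handshaking lemma: 2 * 8 = 16.
A graph is a tree iff it is connected and has exactly n-1 edges. This graph is connected (all 9 vertices in one component) and has 9-1 = 8 edges. It is a tree.
Number of triangles = 0.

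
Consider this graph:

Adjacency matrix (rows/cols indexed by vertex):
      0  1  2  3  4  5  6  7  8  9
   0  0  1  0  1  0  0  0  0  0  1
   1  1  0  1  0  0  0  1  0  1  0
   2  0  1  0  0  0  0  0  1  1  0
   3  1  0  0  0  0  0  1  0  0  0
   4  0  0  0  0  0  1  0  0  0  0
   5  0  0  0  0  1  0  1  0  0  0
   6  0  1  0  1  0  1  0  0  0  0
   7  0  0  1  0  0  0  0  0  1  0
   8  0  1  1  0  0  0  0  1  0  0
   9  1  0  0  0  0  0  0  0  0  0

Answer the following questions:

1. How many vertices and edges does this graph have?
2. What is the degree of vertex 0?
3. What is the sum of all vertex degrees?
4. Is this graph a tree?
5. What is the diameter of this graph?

Count: 10 vertices, 12 edges.
Vertex 0 has neighbors [1, 3, 9], degree = 3.
Handshaking lemma: 2 * 12 = 24.
A tree on 10 vertices has 9 edges. This graph has 12 edges (3 extra). Not a tree.
Diameter (longest shortest path) = 5.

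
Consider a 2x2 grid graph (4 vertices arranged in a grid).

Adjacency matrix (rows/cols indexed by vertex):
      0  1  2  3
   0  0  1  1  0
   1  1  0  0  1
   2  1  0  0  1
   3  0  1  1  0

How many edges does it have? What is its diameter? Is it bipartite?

A 2x2 grid has 2 vertical edges and 2 horizontal edges.
Total edges = 2 + 2 = 4.
Diameter = (2-1) + (2-1) = 2 (corner to opposite corner).
Grid graphs are bipartite (checkerboard coloring).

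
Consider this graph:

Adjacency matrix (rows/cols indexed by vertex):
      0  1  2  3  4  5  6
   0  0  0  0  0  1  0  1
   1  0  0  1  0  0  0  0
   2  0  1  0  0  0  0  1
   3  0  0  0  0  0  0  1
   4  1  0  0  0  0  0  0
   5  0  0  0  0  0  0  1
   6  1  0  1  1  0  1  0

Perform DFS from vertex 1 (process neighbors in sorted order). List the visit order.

DFS from vertex 1 (neighbors processed in ascending order):
Visit order: 1, 2, 6, 0, 4, 3, 5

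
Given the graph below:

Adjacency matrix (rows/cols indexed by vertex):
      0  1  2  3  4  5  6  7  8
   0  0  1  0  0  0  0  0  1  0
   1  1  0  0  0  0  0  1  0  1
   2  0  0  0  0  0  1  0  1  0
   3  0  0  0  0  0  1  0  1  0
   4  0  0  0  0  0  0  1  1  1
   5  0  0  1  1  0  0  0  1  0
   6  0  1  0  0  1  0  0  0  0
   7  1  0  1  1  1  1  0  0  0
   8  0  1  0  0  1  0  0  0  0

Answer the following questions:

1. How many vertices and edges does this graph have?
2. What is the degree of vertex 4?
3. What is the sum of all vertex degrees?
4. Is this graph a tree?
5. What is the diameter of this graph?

Count: 9 vertices, 12 edges.
Vertex 4 has neighbors [6, 7, 8], degree = 3.
Handshaking lemma: 2 * 12 = 24.
A tree on 9 vertices has 8 edges. This graph has 12 edges (4 extra). Not a tree.
Diameter (longest shortest path) = 3.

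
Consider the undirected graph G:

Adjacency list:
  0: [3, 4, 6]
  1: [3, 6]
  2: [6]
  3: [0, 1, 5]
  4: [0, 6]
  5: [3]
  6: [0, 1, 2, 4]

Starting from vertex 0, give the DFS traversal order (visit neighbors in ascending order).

DFS from vertex 0 (neighbors processed in ascending order):
Visit order: 0, 3, 1, 6, 2, 4, 5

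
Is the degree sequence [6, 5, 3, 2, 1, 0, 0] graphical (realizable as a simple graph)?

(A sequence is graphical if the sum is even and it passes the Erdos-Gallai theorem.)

Sum of degrees = 17. Sum is odd, so the sequence is NOT graphical.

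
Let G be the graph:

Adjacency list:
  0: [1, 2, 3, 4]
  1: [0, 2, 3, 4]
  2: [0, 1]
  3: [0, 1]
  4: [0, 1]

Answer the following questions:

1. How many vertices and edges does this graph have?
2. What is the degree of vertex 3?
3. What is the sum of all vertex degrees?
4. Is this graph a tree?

Count: 5 vertices, 7 edges.
Vertex 3 has neighbors [0, 1], degree = 2.
Handshaking lemma: 2 * 7 = 14.
A tree on 5 vertices has 4 edges. This graph has 7 edges (3 extra). Not a tree.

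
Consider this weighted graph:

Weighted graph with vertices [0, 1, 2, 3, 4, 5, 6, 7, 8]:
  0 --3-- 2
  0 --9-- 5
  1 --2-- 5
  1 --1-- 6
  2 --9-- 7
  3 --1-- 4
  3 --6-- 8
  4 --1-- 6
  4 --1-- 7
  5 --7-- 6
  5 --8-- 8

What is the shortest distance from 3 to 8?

Using Dijkstra's algorithm from vertex 3:
Shortest path: 3 -> 8
Total weight: 6 = 6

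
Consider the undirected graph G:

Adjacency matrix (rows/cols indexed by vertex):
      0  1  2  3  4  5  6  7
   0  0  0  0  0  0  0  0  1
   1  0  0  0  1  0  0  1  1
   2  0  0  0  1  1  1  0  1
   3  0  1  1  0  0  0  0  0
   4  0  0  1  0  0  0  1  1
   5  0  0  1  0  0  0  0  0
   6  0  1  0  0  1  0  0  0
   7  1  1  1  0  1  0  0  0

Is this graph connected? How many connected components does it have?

Checking connectivity: the graph has 1 connected component(s).
All vertices are reachable from each other. The graph IS connected.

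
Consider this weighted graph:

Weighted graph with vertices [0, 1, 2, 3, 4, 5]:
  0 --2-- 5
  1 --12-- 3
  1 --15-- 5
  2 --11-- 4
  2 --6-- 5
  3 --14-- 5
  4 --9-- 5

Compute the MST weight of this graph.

Applying Kruskal's algorithm (sort edges by weight, add if no cycle):
  Add (0,5) w=2
  Add (2,5) w=6
  Add (4,5) w=9
  Skip (2,4) w=11 (creates cycle)
  Add (1,3) w=12
  Add (3,5) w=14
  Skip (1,5) w=15 (creates cycle)
MST weight = 43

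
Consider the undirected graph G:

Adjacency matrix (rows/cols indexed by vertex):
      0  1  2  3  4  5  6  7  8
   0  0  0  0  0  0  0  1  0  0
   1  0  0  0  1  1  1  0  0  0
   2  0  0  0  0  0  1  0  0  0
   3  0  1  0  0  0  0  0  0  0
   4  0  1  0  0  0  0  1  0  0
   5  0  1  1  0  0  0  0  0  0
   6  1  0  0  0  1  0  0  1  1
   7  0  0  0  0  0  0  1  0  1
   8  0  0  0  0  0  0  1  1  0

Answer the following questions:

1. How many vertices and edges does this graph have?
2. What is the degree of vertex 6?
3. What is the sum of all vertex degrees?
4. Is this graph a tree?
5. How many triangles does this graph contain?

Count: 9 vertices, 9 edges.
Vertex 6 has neighbors [0, 4, 7, 8], degree = 4.
Handshaking lemma: 2 * 9 = 18.
A tree on 9 vertices has 8 edges. This graph has 9 edges (1 extra). Not a tree.
Number of triangles = 1.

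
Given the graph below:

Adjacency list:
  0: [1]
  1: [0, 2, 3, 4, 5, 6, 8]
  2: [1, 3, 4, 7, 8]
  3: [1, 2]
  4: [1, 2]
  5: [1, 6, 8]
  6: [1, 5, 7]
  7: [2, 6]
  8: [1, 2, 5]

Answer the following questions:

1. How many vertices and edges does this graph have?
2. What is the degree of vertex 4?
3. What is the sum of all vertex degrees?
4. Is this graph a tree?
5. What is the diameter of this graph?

Count: 9 vertices, 14 edges.
Vertex 4 has neighbors [1, 2], degree = 2.
Handshaking lemma: 2 * 14 = 28.
A tree on 9 vertices has 8 edges. This graph has 14 edges (6 extra). Not a tree.
Diameter (longest shortest path) = 3.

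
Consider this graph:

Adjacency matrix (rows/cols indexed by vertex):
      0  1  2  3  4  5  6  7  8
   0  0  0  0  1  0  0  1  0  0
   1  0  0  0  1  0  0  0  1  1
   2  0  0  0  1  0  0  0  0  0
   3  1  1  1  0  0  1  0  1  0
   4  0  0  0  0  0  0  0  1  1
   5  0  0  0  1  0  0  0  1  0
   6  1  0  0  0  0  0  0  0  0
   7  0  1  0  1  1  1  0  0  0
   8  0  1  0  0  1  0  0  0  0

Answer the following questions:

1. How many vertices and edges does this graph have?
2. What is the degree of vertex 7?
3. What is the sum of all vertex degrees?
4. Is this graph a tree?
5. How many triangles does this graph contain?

Count: 9 vertices, 11 edges.
Vertex 7 has neighbors [1, 3, 4, 5], degree = 4.
Handshaking lemma: 2 * 11 = 22.
A tree on 9 vertices has 8 edges. This graph has 11 edges (3 extra). Not a tree.
Number of triangles = 2.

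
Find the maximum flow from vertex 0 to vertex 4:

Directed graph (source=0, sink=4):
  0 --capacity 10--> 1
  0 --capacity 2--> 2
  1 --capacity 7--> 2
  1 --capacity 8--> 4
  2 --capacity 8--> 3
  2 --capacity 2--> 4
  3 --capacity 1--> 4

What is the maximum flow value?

Computing max flow:
  Flow on (0->1): 10/10
  Flow on (0->2): 1/2
  Flow on (1->2): 2/7
  Flow on (1->4): 8/8
  Flow on (2->3): 1/8
  Flow on (2->4): 2/2
  Flow on (3->4): 1/1
Maximum flow = 11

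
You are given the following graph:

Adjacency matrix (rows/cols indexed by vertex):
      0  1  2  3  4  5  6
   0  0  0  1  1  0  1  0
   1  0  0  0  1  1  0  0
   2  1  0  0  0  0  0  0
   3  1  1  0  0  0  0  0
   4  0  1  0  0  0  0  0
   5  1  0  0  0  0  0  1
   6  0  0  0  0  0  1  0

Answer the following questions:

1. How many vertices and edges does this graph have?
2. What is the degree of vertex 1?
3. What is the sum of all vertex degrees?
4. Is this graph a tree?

Count: 7 vertices, 6 edges.
Vertex 1 has neighbors [3, 4], degree = 2.
Handshaking lemma: 2 * 6 = 12.
A graph is a tree iff it is connected and has exactly n-1 edges. This graph is connected (all 7 vertices in one component) and has 7-1 = 6 edges. It is a tree.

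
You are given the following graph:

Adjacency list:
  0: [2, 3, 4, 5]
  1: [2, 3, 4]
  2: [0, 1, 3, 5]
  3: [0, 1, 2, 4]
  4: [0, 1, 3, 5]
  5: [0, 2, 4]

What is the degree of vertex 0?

Vertex 0 has neighbors [2, 3, 4, 5], so deg(0) = 4.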